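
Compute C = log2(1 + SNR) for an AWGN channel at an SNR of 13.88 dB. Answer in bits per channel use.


SNR_linear = 10^(13.88/10) = 24.4343; C = log2(1 + SNR_linear) = log2(1 + 24.4343) = 4.6687

4.6687 bits/channel use


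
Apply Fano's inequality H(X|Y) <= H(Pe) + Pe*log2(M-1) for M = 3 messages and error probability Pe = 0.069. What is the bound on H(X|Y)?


H(Pe) = -Pe*log2(Pe) - (1-Pe)*log2(1-Pe) = -0.069*log2(0.069) - 0.931*log2(0.931) = 0.266151 + 0.096030 = 0.3622. Pe*log2(M-1) = 0.069*log2(2) = 0.069000. Bound = H(Pe) + Pe*log2(M-1) = 0.266151 + 0.096030 + 0.069000 = 0.4312

0.4312 bits


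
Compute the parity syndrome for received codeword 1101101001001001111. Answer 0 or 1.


Syndrome = XOR of all bits = 1 XOR 1 XOR 0 XOR 1 XOR 1 XOR 0 XOR 1 XOR 0 XOR 0 XOR 1 XOR 0 XOR 0 XOR 1 XOR 0 XOR 0 XOR 1 XOR 1 XOR 1 XOR 1 = 1

1


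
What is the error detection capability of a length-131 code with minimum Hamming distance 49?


Detection capability = d_min - 1 = 49 - 1 = 48

48 errors


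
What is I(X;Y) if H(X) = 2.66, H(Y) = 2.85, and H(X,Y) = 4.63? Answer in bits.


I(X;Y) = H(X) + H(Y) - H(X,Y) = 2.66 + 2.85 - 4.63 = 0.88

0.88 bits


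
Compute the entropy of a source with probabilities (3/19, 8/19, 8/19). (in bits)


H = -sum(p_i * log2(p_i)). Terms: -(3/19)*log2(3/19) = 0.420468; -(8/19)*log2(8/19) = 0.525443; -(8/19)*log2(8/19) = 0.525443. H = 0.420468 + 0.525443 + 0.525443 = 1.4714

1.4714 bits


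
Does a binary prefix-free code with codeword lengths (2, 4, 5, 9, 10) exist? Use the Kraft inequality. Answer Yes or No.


Kraft sum = sum(2^(-l_i)) = 0.3467, need <= 1. Result: satisfied (a binary prefix-free code with these lengths exists)

Yes


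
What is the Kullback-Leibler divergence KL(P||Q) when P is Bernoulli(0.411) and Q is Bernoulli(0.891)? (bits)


KL = p*log2(p/q) + (1-p)*log2((1-p)/(1-q)) = 0.411*log2(0.411/0.891) + 0.589*log2(0.589/0.109) = 0.9748

0.9748 bits


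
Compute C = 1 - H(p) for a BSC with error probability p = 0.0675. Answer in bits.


H(p) = -p*log2(p) - (1-p)*log2(1-p) = -0.0675*log2(0.0675) - 0.9325*log2(0.9325) = 0.262505 + 0.094019 = 0.3565. C = 1 - H(p) = 1 - 0.3565 = 0.6435

0.6435 bits


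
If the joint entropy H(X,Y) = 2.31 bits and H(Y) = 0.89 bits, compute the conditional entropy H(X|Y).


H(X|Y) = H(X,Y) - H(Y) = 2.31 - 0.89 = 1.42

1.42 bits


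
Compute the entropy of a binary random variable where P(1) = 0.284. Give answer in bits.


H = -p*log2(p) - (1-p)*log2(1-p). -0.284*log2(0.284) = 0.515755; -0.716*log2(0.716) = 0.345089. H = 0.515755 + 0.345089 = 0.8608

0.8608 bits


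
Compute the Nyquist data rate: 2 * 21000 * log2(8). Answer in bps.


Rate = 2 * B * log2(M) = 2 * 21000 * 3.0 = 126000.0

126000.0 bps


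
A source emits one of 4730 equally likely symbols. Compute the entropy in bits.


H = log2(n) = log2(4730) = 12.2076

12.2076 bits


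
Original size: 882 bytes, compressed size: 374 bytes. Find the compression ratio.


Ratio = original / compressed = 882 / 374 = 2.3583

2.3583


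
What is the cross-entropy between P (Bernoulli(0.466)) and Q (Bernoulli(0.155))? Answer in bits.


H(P,Q) = -p*log2(q) - (1-p)*log2(1-q). -0.466*log2(0.155) = 1.253382; -0.534*log2(0.845) = 0.129750. H(P,Q) = 1.253382 + 0.129750 = 1.3831

1.3831 bits


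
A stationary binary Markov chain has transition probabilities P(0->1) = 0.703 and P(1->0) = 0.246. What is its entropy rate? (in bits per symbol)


Stationary distribution: pi_0 = p10/(p01+p10) = 0.2592, pi_1 = 0.7408. Entropy rate H' = pi_0*H(p01) + pi_1*H(p10) = 0.2592*0.8776 + 0.7408*0.8049 = 0.8237

0.8237 bits/symbol


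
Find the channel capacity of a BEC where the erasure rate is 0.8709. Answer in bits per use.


C = 1 - epsilon = 1 - 0.8709 = 0.1291

0.1291 bits


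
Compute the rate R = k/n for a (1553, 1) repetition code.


Rate = k/n = 1/1553

1/1553


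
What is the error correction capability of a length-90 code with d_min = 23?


Correction capability = floor((d-1)/2) = floor((23-1)/2) = 11

11 errors


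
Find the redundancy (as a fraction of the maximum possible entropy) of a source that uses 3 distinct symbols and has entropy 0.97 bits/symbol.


H_max = log2(K) = log2(3) = 1.585 bits/symbol. Redundancy = 1 - H/H_max = 1 - 0.97/1.585 = 1 - 0.612 = 0.388

0.388


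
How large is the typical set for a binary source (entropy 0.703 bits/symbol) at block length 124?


log2|A_typical| = nH = 124 * 0.703 = 87.172, so |A_typical| ~ 2^87.172 = 1.743e+26

1.743e+26


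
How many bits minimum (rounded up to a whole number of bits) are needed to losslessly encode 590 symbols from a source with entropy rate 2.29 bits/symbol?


Minimum bits >= n * H = 590 * 2.29 = 1351.1, rounded up to a whole number of bits = 1352

1352 bits


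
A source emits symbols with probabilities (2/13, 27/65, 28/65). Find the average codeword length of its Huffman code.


Huffman construction (repeatedly merge the two least-probable nodes; each merge adds 1 bit to every symbol beneath it): 2/13 + 27/65 = 37/65; 28/65 + 37/65 = 1. Resulting codeword lengths (in the order the probabilities were given): (2, 2, 1). L_avg = sum(p_i * l_i) = 2/13*2 + 27/65*2 + 28/65*1 = 102/65 = 1.5692

1.5692 bits


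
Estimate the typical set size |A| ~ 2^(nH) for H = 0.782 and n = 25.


log2|A_typical| = nH = 25 * 0.782 = 19.55, so |A_typical| ~ 2^19.55 = 7.676e+05

7.676e+05


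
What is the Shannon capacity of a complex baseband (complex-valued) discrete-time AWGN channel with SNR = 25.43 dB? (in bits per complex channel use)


SNR_linear = 10^(25.43/10) = 349.1403; C = log2(1 + SNR_linear) = log2(1 + 349.1403) = 8.4518

8.4518 bits/channel use


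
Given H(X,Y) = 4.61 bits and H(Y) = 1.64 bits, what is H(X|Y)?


H(X|Y) = H(X,Y) - H(Y) = 4.61 - 1.64 = 2.97

2.97 bits


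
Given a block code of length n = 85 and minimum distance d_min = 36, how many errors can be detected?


Detection capability = d_min - 1 = 36 - 1 = 35

35 errors


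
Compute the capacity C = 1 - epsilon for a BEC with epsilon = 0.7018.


C = 1 - epsilon = 1 - 0.7018 = 0.2982

0.2982 bits


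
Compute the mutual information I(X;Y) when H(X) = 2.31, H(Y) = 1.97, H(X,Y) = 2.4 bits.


I(X;Y) = H(X) + H(Y) - H(X,Y) = 2.31 + 1.97 - 2.4 = 1.88

1.88 bits


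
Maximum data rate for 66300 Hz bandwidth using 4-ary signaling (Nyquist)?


Rate = 2 * B * log2(M) = 2 * 66300 * 2.0 = 265200.0

265200.0 bps


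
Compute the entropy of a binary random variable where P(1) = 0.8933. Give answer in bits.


H = -p*log2(p) - (1-p)*log2(1-p). -0.8933*log2(0.8933) = 0.145414; -0.1067*log2(0.1067) = 0.344467. H = 0.145414 + 0.344467 = 0.4899

0.4899 bits


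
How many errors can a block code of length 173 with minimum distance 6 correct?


Correction capability = floor((d-1)/2) = floor((6-1)/2) = 2

2 errors


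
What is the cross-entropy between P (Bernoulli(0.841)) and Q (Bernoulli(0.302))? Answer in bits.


H(P,Q) = -p*log2(q) - (1-p)*log2(1-q). -0.841*log2(0.302) = 1.452726; -0.159*log2(0.698) = 0.082473. H(P,Q) = 1.452726 + 0.082473 = 1.5352

1.5352 bits


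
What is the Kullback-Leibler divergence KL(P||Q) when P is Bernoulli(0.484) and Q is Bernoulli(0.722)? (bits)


KL = p*log2(p/q) + (1-p)*log2((1-p)/(1-q)) = 0.484*log2(0.484/0.722) + 0.516*log2(0.516/0.278) = 0.1812

0.1812 bits


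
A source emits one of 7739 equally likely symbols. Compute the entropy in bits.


H = log2(n) = log2(7739) = 12.9179

12.9179 bits


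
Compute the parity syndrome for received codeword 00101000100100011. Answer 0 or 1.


Syndrome = XOR of all bits = 0 XOR 0 XOR 1 XOR 0 XOR 1 XOR 0 XOR 0 XOR 0 XOR 1 XOR 0 XOR 0 XOR 1 XOR 0 XOR 0 XOR 0 XOR 1 XOR 1 = 0

0


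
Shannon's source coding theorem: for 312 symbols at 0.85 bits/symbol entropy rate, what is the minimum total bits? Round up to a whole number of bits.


Minimum bits >= n * H = 312 * 0.85 = 265.2, rounded up to a whole number of bits = 266

266 bits


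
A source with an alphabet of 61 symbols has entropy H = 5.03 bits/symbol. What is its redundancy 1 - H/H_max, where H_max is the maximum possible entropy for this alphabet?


H_max = log2(K) = log2(61) = 5.9307 bits/symbol. Redundancy = 1 - H/H_max = 1 - 5.03/5.9307 = 1 - 0.8481 = 0.1519

0.1519


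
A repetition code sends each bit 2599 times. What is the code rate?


Rate = k/n = 1/2599

1/2599


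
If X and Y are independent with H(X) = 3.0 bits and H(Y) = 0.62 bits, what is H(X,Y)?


For independent variables, H(X,Y) = H(X) + H(Y) = 3.0 + 0.62 = 3.62

3.62 bits


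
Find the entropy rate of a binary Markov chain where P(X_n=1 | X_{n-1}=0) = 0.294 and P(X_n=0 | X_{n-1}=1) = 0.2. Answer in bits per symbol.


Stationary distribution: pi_0 = p10/(p01+p10) = 0.4049, pi_1 = 0.5951. Entropy rate H' = pi_0*H(p01) + pi_1*H(p10) = 0.4049*0.8738 + 0.5951*0.7219 = 0.7834

0.7834 bits/symbol


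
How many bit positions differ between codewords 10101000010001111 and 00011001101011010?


Count differing positions: ^ . ^ ^ . . . ^ ^ ^ ^ . ^ . ^ . ^ = 10 differences

10


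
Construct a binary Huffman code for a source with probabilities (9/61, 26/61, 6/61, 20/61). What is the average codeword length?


Huffman construction (repeatedly merge the two least-probable nodes; each merge adds 1 bit to every symbol beneath it): 6/61 + 9/61 = 15/61; 15/61 + 20/61 = 35/61; 26/61 + 35/61 = 1. Resulting codeword lengths (in the order the probabilities were given): (3, 1, 3, 2). L_avg = sum(p_i * l_i) = 9/61*3 + 26/61*1 + 6/61*3 + 20/61*2 = 111/61 = 1.8197

1.8197 bits


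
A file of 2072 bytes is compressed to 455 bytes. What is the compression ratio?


Ratio = original / compressed = 2072 / 455 = 4.5538

4.5538


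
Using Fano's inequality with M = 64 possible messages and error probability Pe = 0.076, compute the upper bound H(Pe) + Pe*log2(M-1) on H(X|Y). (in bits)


H(Pe) = -Pe*log2(Pe) - (1-Pe)*log2(1-Pe) = -0.076*log2(0.076) - 0.924*log2(0.924) = 0.282557 + 0.105369 = 0.3879. Pe*log2(M-1) = 0.076*log2(63) = 0.454273. Bound = H(Pe) + Pe*log2(M-1) = 0.282557 + 0.105369 + 0.454273 = 0.8422

0.8422 bits


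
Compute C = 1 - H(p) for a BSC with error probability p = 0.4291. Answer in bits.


H(p) = -p*log2(p) - (1-p)*log2(1-p) = -0.4291*log2(0.4291) - 0.5709*log2(0.5709) = 0.523766 + 0.461681 = 0.9854. C = 1 - H(p) = 1 - 0.9854 = 0.0146

0.0146 bits


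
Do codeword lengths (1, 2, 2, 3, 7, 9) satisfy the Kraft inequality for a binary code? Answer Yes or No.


Kraft sum = sum(2^(-l_i)) = 1.1348, need <= 1. Result: violated (a binary prefix-free code with these lengths cannot exist)

No


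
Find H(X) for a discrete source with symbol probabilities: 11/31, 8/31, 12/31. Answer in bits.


H = -sum(p_i * log2(p_i)). Terms: -(11/31)*log2(11/31) = 0.530400; -(8/31)*log2(8/31) = 0.504309; -(12/31)*log2(12/31) = 0.530026. H = 0.530400 + 0.504309 + 0.530026 = 1.5647

1.5647 bits


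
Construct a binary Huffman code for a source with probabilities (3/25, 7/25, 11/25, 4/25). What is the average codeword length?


Huffman construction (repeatedly merge the two least-probable nodes; each merge adds 1 bit to every symbol beneath it): 3/25 + 4/25 = 7/25; 7/25 + 7/25 = 14/25; 11/25 + 14/25 = 1. Resulting codeword lengths (in the order the probabilities were given): (3, 2, 1, 3). L_avg = sum(p_i * l_i) = 3/25*3 + 7/25*2 + 11/25*1 + 4/25*3 = 46/25 = 1.84

1.84 bits


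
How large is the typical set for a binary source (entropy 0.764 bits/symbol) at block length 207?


log2|A_typical| = nH = 207 * 0.764 = 158.148, so |A_typical| ~ 2^158.148 = 4.048e+47

4.048e+47


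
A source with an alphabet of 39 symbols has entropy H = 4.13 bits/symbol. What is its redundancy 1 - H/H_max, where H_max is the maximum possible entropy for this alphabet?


H_max = log2(K) = log2(39) = 5.2854 bits/symbol. Redundancy = 1 - H/H_max = 1 - 4.13/5.2854 = 1 - 0.7814 = 0.2186

0.2186


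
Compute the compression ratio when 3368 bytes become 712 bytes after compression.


Ratio = original / compressed = 3368 / 712 = 4.7303

4.7303


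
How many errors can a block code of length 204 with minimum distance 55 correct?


Correction capability = floor((d-1)/2) = floor((55-1)/2) = 27

27 errors


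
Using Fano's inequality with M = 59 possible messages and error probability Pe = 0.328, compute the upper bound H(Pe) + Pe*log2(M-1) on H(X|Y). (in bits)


H(Pe) = -Pe*log2(Pe) - (1-Pe)*log2(1-Pe) = -0.328*log2(0.328) - 0.672*log2(0.672) = 0.527500 + 0.385370 = 0.9129. Pe*log2(M-1) = 0.328*log2(58) = 1.921418. Bound = H(Pe) + Pe*log2(M-1) = 0.527500 + 0.385370 + 1.921418 = 2.8343

2.8343 bits


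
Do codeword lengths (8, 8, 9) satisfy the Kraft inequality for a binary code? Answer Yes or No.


Kraft sum = sum(2^(-l_i)) = 0.0098, need <= 1. Result: satisfied (a binary prefix-free code with these lengths exists)

Yes


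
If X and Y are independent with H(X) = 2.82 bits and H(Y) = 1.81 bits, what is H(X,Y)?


For independent variables, H(X,Y) = H(X) + H(Y) = 2.82 + 1.81 = 4.63

4.63 bits


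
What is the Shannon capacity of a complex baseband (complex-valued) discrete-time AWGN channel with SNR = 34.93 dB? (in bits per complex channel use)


SNR_linear = 10^(34.93/10) = 3111.7163; C = log2(1 + SNR_linear) = log2(1 + 3111.7163) = 11.604

11.604 bits/channel use


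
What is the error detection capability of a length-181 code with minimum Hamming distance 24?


Detection capability = d_min - 1 = 24 - 1 = 23

23 errors


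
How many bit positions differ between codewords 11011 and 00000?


Count differing positions: ^ ^ . ^ ^ = 4 differences

4


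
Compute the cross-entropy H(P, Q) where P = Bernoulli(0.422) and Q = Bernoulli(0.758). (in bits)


H(P,Q) = -p*log2(q) - (1-p)*log2(1-q). -0.422*log2(0.758) = 0.168686; -0.578*log2(0.242) = 1.183120. H(P,Q) = 0.168686 + 1.183120 = 1.3518

1.3518 bits


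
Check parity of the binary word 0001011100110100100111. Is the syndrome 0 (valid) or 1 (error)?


Syndrome = XOR of all bits = 0 XOR 0 XOR 0 XOR 1 XOR 0 XOR 1 XOR 1 XOR 1 XOR 0 XOR 0 XOR 1 XOR 1 XOR 0 XOR 1 XOR 0 XOR 0 XOR 1 XOR 0 XOR 0 XOR 1 XOR 1 XOR 1 = 1

1


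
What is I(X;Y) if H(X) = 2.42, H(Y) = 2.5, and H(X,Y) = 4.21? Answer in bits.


I(X;Y) = H(X) + H(Y) - H(X,Y) = 2.42 + 2.5 - 4.21 = 0.71

0.71 bits


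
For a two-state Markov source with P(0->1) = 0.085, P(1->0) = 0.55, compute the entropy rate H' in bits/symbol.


Stationary distribution: pi_0 = p10/(p01+p10) = 0.8661, pi_1 = 0.1339. Entropy rate H' = pi_0*H(p01) + pi_1*H(p10) = 0.8661*0.4196 + 0.1339*0.9928 = 0.4963

0.4963 bits/symbol


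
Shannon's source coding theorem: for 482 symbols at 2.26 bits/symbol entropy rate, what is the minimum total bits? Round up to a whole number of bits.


Minimum bits >= n * H = 482 * 2.26 = 1089.32, rounded up to a whole number of bits = 1090

1090 bits


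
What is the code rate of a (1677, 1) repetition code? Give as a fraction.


Rate = k/n = 1/1677

1/1677


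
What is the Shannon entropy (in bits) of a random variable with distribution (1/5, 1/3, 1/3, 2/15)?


H = -sum(p_i * log2(p_i)). Terms: -(1/5)*log2(1/5) = 0.464386; -(1/3)*log2(1/3) = 0.528321; -(1/3)*log2(1/3) = 0.528321; -(2/15)*log2(2/15) = 0.387585. H = 0.464386 + 0.528321 + 0.528321 + 0.387585 = 1.9086

1.9086 bits


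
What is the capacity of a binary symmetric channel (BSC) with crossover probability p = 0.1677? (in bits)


H(p) = -p*log2(p) - (1-p)*log2(1-p) = -0.1677*log2(0.1677) - 0.8323*log2(0.8323) = 0.432003 + 0.220413 = 0.6524. C = 1 - H(p) = 1 - 0.6524 = 0.3476

0.3476 bits


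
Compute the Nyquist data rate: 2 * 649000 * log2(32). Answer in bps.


Rate = 2 * B * log2(M) = 2 * 649000 * 5.0 = 6490000.0

6490000.0 bps


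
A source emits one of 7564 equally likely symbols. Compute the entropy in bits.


H = log2(n) = log2(7564) = 12.8849

12.8849 bits


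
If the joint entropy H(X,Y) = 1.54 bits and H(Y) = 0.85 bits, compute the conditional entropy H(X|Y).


H(X|Y) = H(X,Y) - H(Y) = 1.54 - 0.85 = 0.69

0.69 bits


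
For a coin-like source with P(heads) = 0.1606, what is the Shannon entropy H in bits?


H = -p*log2(p) - (1-p)*log2(1-p). -0.1606*log2(0.1606) = 0.423736; -0.8394*log2(0.8394) = 0.212007. H = 0.423736 + 0.212007 = 0.6357

0.6357 bits


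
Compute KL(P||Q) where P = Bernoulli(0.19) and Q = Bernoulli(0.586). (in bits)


KL = p*log2(p/q) + (1-p)*log2((1-p)/(1-q)) = 0.19*log2(0.19/0.586) + 0.81*log2(0.81/0.414) = 0.4756

0.4756 bits


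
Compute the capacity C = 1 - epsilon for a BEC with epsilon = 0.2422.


C = 1 - epsilon = 1 - 0.2422 = 0.7578

0.7578 bits


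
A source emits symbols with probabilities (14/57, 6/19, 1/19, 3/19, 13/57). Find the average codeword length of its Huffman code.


Huffman construction (repeatedly merge the two least-probable nodes; each merge adds 1 bit to every symbol beneath it): 1/19 + 3/19 = 4/19; 4/19 + 13/57 = 25/57; 14/57 + 6/19 = 32/57; 25/57 + 32/57 = 1. Resulting codeword lengths (in the order the probabilities were given): (2, 2, 3, 3, 2). L_avg = sum(p_i * l_i) = 14/57*2 + 6/19*2 + 1/19*3 + 3/19*3 + 13/57*2 = 42/19 = 2.2105

2.2105 bits


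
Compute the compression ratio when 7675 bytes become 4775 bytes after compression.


Ratio = original / compressed = 7675 / 4775 = 1.6073

1.6073


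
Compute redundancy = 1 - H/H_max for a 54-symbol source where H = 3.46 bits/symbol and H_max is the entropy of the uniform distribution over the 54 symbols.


H_max = log2(K) = log2(54) = 5.7549 bits/symbol. Redundancy = 1 - H/H_max = 1 - 3.46/5.7549 = 1 - 0.6012 = 0.3988

0.3988


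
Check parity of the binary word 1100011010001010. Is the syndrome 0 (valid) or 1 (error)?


Syndrome = XOR of all bits = 1 XOR 1 XOR 0 XOR 0 XOR 0 XOR 1 XOR 1 XOR 0 XOR 1 XOR 0 XOR 0 XOR 0 XOR 1 XOR 0 XOR 1 XOR 0 = 1

1


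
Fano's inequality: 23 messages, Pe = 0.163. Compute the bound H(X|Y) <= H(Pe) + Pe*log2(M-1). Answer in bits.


H(Pe) = -Pe*log2(Pe) - (1-Pe)*log2(1-Pe) = -0.163*log2(0.163) - 0.837*log2(0.837) = 0.426580 + 0.214858 = 0.6414. Pe*log2(M-1) = 0.163*log2(22) = 0.726887. Bound = H(Pe) + Pe*log2(M-1) = 0.426580 + 0.214858 + 0.726887 = 1.3683

1.3683 bits


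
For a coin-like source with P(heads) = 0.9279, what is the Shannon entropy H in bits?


H = -p*log2(p) - (1-p)*log2(1-p). -0.9279*log2(0.9279) = 0.100175; -0.0721*log2(0.0721) = 0.273537. H = 0.100175 + 0.273537 = 0.3737

0.3737 bits


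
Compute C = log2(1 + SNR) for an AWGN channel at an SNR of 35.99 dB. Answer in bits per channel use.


SNR_linear = 10^(35.99/10) = 3971.9155; C = log2(1 + SNR_linear) = log2(1 + 3971.9155) = 11.956

11.956 bits/channel use


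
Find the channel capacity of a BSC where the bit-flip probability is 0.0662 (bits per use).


H(p) = -p*log2(p) - (1-p)*log2(1-p) = -0.0662*log2(0.0662) - 0.9338*log2(0.9338) = 0.259307 + 0.092273 = 0.3516. C = 1 - H(p) = 1 - 0.3516 = 0.6484

0.6484 bits


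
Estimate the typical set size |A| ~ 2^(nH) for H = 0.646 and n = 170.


log2|A_typical| = nH = 170 * 0.646 = 109.82, so |A_typical| ~ 2^109.82 = 1.146e+33

1.146e+33


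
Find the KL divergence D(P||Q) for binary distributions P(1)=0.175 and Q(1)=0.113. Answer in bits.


KL = p*log2(p/q) + (1-p)*log2((1-p)/(1-q)) = 0.175*log2(0.175/0.113) + 0.825*log2(0.825/0.887) = 0.0242

0.0242 bits


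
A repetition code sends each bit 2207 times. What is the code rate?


Rate = k/n = 1/2207

1/2207


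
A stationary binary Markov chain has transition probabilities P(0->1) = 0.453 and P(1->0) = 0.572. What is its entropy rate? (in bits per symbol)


Stationary distribution: pi_0 = p10/(p01+p10) = 0.558, pi_1 = 0.442. Entropy rate H' = pi_0*H(p01) + pi_1*H(p10) = 0.558*0.9936 + 0.442*0.985 = 0.9898

0.9898 bits/symbol


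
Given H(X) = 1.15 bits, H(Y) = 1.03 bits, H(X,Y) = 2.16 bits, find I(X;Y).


I(X;Y) = H(X) + H(Y) - H(X,Y) = 1.15 + 1.03 - 2.16 = 0.02

0.02 bits


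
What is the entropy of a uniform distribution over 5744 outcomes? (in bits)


H = log2(n) = log2(5744) = 12.4878

12.4878 bits


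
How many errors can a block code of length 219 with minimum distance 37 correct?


Correction capability = floor((d-1)/2) = floor((37-1)/2) = 18

18 errors


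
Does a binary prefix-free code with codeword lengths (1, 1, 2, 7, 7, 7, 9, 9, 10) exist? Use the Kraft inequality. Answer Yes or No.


Kraft sum = sum(2^(-l_i)) = 1.2783, need <= 1. Result: violated (a binary prefix-free code with these lengths cannot exist)

No


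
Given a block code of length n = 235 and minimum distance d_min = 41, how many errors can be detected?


Detection capability = d_min - 1 = 41 - 1 = 40

40 errors


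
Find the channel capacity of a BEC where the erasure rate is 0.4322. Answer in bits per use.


C = 1 - epsilon = 1 - 0.4322 = 0.5678

0.5678 bits


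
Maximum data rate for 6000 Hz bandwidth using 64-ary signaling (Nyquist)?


Rate = 2 * B * log2(M) = 2 * 6000 * 6.0 = 72000.0

72000.0 bps


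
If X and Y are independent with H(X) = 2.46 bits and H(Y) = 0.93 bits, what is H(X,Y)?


For independent variables, H(X,Y) = H(X) + H(Y) = 2.46 + 0.93 = 3.39

3.39 bits


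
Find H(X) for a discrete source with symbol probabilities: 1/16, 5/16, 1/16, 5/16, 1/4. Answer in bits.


H = -sum(p_i * log2(p_i)). Terms: -(1/16)*log2(1/16) = 0.250000; -(5/16)*log2(5/16) = 0.524397; -(1/16)*log2(1/16) = 0.250000; -(5/16)*log2(5/16) = 0.524397; -(1/4)*log2(1/4) = 0.500000. H = 0.250000 + 0.524397 + 0.250000 + 0.524397 + 0.500000 = 2.0488

2.0488 bits


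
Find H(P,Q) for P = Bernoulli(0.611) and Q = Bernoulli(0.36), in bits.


H(P,Q) = -p*log2(q) - (1-p)*log2(1-q). -0.611*log2(0.36) = 0.900572; -0.389*log2(0.64) = 0.250460. H(P,Q) = 0.900572 + 0.250460 = 1.151

1.151 bits


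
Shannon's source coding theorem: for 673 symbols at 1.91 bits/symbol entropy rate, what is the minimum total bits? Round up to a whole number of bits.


Minimum bits >= n * H = 673 * 1.91 = 1285.43, rounded up to a whole number of bits = 1286

1286 bits


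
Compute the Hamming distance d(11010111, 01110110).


Count differing positions: ^ . ^ . . . . ^ = 3 differences

3


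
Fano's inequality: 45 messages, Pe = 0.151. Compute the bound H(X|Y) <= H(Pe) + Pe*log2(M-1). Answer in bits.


H(Pe) = -Pe*log2(Pe) - (1-Pe)*log2(1-Pe) = -0.151*log2(0.151) - 0.849*log2(0.849) = 0.411834 + 0.200503 = 0.6123. Pe*log2(M-1) = 0.151*log2(44) = 0.824374. Bound = H(Pe) + Pe*log2(M-1) = 0.411834 + 0.200503 + 0.824374 = 1.4367

1.4367 bits


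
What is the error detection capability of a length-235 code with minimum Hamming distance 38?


Detection capability = d_min - 1 = 38 - 1 = 37

37 errors


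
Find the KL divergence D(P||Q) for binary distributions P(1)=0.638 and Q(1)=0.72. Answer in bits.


KL = p*log2(p/q) + (1-p)*log2((1-p)/(1-q)) = 0.638*log2(0.638/0.72) + 0.362*log2(0.362/0.28) = 0.0229

0.0229 bits


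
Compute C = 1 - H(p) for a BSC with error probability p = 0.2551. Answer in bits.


H(p) = -p*log2(p) - (1-p)*log2(1-p) = -0.2551*log2(0.2551) - 0.7449*log2(0.7449) = 0.502768 + 0.316494 = 0.8193. C = 1 - H(p) = 1 - 0.8193 = 0.1807

0.1807 bits


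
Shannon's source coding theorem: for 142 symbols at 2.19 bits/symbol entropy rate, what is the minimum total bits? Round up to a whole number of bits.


Minimum bits >= n * H = 142 * 2.19 = 310.98, rounded up to a whole number of bits = 311

311 bits


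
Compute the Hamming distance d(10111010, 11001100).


Count differing positions: . ^ ^ ^ . ^ ^ . = 5 differences

5


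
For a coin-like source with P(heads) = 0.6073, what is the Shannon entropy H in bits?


H = -p*log2(p) - (1-p)*log2(1-p). -0.6073*log2(0.6073) = 0.436964; -0.3927*log2(0.3927) = 0.529556. H = 0.436964 + 0.529556 = 0.9665

0.9665 bits


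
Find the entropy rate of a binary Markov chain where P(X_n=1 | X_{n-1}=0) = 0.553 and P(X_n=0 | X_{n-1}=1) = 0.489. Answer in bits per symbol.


Stationary distribution: pi_0 = p10/(p01+p10) = 0.4693, pi_1 = 0.5307. Entropy rate H' = pi_0*H(p01) + pi_1*H(p10) = 0.4693*0.9919 + 0.5307*0.9997 = 0.996

0.996 bits/symbol


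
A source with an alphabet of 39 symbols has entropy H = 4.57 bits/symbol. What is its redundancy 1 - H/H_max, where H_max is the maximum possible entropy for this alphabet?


H_max = log2(K) = log2(39) = 5.2854 bits/symbol. Redundancy = 1 - H/H_max = 1 - 4.57/5.2854 = 1 - 0.8646 = 0.1354

0.1354


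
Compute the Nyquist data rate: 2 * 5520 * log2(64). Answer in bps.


Rate = 2 * B * log2(M) = 2 * 5520 * 6.0 = 66240.0

66240.0 bps


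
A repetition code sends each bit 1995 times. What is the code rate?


Rate = k/n = 1/1995

1/1995


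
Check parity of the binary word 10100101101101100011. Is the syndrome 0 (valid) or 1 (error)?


Syndrome = XOR of all bits = 1 XOR 0 XOR 1 XOR 0 XOR 0 XOR 1 XOR 0 XOR 1 XOR 1 XOR 0 XOR 1 XOR 1 XOR 0 XOR 1 XOR 1 XOR 0 XOR 0 XOR 0 XOR 1 XOR 1 = 1

1


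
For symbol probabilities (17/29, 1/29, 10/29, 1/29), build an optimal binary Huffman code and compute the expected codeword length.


Huffman construction (repeatedly merge the two least-probable nodes; each merge adds 1 bit to every symbol beneath it): 1/29 + 1/29 = 2/29; 2/29 + 10/29 = 12/29; 12/29 + 17/29 = 1. Resulting codeword lengths (in the order the probabilities were given): (1, 3, 2, 3). L_avg = sum(p_i * l_i) = 17/29*1 + 1/29*3 + 10/29*2 + 1/29*3 = 43/29 = 1.4828

1.4828 bits


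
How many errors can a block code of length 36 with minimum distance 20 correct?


Correction capability = floor((d-1)/2) = floor((20-1)/2) = 9

9 errors


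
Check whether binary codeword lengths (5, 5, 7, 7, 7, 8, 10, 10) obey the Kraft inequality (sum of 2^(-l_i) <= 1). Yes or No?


Kraft sum = sum(2^(-l_i)) = 0.0918, need <= 1. Result: satisfied (a binary prefix-free code with these lengths exists)

Yes


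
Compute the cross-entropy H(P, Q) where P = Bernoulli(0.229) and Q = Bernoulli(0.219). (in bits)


H(P,Q) = -p*log2(q) - (1-p)*log2(1-q). -0.229*log2(0.219) = 0.501738; -0.771*log2(0.781) = 0.274943. H(P,Q) = 0.501738 + 0.274943 = 0.7767

0.7767 bits


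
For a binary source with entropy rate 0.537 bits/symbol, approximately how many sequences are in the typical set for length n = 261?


log2|A_typical| = nH = 261 * 0.537 = 140.157, so |A_typical| ~ 2^140.157 = 1.554e+42

1.554e+42


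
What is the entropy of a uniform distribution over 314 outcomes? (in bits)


H = log2(n) = log2(314) = 8.2946

8.2946 bits


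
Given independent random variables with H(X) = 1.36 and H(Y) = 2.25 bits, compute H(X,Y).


For independent variables, H(X,Y) = H(X) + H(Y) = 1.36 + 2.25 = 3.61

3.61 bits


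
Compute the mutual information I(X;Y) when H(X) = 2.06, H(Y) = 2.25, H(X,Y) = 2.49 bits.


I(X;Y) = H(X) + H(Y) - H(X,Y) = 2.06 + 2.25 - 2.49 = 1.82

1.82 bits


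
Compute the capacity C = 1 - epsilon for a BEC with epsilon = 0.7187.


C = 1 - epsilon = 1 - 0.7187 = 0.2813

0.2813 bits


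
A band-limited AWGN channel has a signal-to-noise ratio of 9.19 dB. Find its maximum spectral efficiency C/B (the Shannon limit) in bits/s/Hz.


SNR_linear = 10^(9.19/10) = 8.2985; C/B = log2(1 + SNR_linear) = log2(1 + 8.2985) = 3.217

3.217 bits/s/Hz


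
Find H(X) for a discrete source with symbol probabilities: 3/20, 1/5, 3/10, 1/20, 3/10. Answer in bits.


H = -sum(p_i * log2(p_i)). Terms: -(3/20)*log2(3/20) = 0.410545; -(1/5)*log2(1/5) = 0.464386; -(3/10)*log2(3/10) = 0.521090; -(1/20)*log2(1/20) = 0.216096; -(3/10)*log2(3/10) = 0.521090. H = 0.410545 + 0.464386 + 0.521090 + 0.216096 + 0.521090 = 2.1332

2.1332 bits


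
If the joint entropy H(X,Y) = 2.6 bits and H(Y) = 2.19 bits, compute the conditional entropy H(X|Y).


H(X|Y) = H(X,Y) - H(Y) = 2.6 - 2.19 = 0.41

0.41 bits


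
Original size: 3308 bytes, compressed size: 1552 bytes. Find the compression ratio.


Ratio = original / compressed = 3308 / 1552 = 2.1314

2.1314


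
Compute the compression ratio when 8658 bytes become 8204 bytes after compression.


Ratio = original / compressed = 8658 / 8204 = 1.0553

1.0553


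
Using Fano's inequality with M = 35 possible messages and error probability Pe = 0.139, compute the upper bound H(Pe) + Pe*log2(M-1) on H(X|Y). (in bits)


H(Pe) = -Pe*log2(Pe) - (1-Pe)*log2(1-Pe) = -0.139*log2(0.139) - 0.861*log2(0.861) = 0.395711 + 0.185903 = 0.5816. Pe*log2(M-1) = 0.139*log2(34) = 0.707157. Bound = H(Pe) + Pe*log2(M-1) = 0.395711 + 0.185903 + 0.707157 = 1.2888

1.2888 bits


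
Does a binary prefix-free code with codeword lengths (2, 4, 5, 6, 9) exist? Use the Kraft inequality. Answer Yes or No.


Kraft sum = sum(2^(-l_i)) = 0.3613, need <= 1. Result: satisfied (a binary prefix-free code with these lengths exists)

Yes


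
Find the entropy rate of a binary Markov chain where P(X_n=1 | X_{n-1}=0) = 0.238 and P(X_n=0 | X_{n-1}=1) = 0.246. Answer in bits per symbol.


Stationary distribution: pi_0 = p10/(p01+p10) = 0.5083, pi_1 = 0.4917. Entropy rate H' = pi_0*H(p01) + pi_1*H(p10) = 0.5083*0.7917 + 0.4917*0.8049 = 0.7982

0.7982 bits/symbol


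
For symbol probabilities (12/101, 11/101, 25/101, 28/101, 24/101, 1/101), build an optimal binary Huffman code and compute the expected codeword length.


Huffman construction (repeatedly merge the two least-probable nodes; each merge adds 1 bit to every symbol beneath it): 1/101 + 11/101 = 12/101; 12/101 + 12/101 = 24/101; 24/101 + 24/101 = 48/101; 25/101 + 28/101 = 53/101; 48/101 + 53/101 = 1. Resulting codeword lengths (in the order the probabilities were given): (3, 4, 2, 2, 2, 4). L_avg = sum(p_i * l_i) = 12/101*3 + 11/101*4 + 25/101*2 + 28/101*2 + 24/101*2 + 1/101*4 = 238/101 = 2.3564

2.3564 bits


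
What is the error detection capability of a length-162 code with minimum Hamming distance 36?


Detection capability = d_min - 1 = 36 - 1 = 35

35 errors


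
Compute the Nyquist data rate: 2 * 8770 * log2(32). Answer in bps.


Rate = 2 * B * log2(M) = 2 * 8770 * 5.0 = 87700.0

87700.0 bps


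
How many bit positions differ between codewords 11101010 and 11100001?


Count differing positions: . . . . ^ . ^ ^ = 3 differences

3


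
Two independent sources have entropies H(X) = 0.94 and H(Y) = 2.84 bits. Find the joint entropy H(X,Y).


For independent variables, H(X,Y) = H(X) + H(Y) = 0.94 + 2.84 = 3.78

3.78 bits


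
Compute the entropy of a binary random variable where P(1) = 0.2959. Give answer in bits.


H = -p*log2(p) - (1-p)*log2(1-p). -0.2959*log2(0.2959) = 0.519843; -0.7041*log2(0.7041) = 0.356379. H = 0.519843 + 0.356379 = 0.8762

0.8762 bits


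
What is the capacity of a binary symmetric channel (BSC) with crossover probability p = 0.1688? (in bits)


H(p) = -p*log2(p) - (1-p)*log2(1-p) = -0.1688*log2(0.1688) - 0.8312*log2(0.8312) = 0.433244 + 0.221708 = 0.655. C = 1 - H(p) = 1 - 0.655 = 0.345

0.345 bits


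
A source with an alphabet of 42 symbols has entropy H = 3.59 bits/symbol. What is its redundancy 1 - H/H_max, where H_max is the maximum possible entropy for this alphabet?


H_max = log2(K) = log2(42) = 5.3923 bits/symbol. Redundancy = 1 - H/H_max = 1 - 3.59/5.3923 = 1 - 0.6658 = 0.3342

0.3342


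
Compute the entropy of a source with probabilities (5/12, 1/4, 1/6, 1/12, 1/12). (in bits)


H = -sum(p_i * log2(p_i)). Terms: -(5/12)*log2(5/12) = 0.526264; -(1/4)*log2(1/4) = 0.500000; -(1/6)*log2(1/6) = 0.430827; -(1/12)*log2(1/12) = 0.298747; -(1/12)*log2(1/12) = 0.298747. H = 0.526264 + 0.500000 + 0.430827 + 0.298747 + 0.298747 = 2.0546

2.0546 bits


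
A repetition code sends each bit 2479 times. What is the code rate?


Rate = k/n = 1/2479

1/2479


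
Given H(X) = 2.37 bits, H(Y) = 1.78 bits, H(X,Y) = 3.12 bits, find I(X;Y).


I(X;Y) = H(X) + H(Y) - H(X,Y) = 2.37 + 1.78 - 3.12 = 1.03

1.03 bits


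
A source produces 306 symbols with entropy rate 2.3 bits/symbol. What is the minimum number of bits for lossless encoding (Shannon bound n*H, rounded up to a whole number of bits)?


Minimum bits >= n * H = 306 * 2.3 = 703.8, rounded up to a whole number of bits = 704

704 bits


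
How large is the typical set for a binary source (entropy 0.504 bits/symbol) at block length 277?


log2|A_typical| = nH = 277 * 0.504 = 139.608, so |A_typical| ~ 2^139.608 = 1.062e+42

1.062e+42


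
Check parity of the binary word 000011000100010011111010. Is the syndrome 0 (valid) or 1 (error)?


Syndrome = XOR of all bits = 0 XOR 0 XOR 0 XOR 0 XOR 1 XOR 1 XOR 0 XOR 0 XOR 0 XOR 1 XOR 0 XOR 0 XOR 0 XOR 1 XOR 0 XOR 0 XOR 1 XOR 1 XOR 1 XOR 1 XOR 1 XOR 0 XOR 1 XOR 0 = 0

0


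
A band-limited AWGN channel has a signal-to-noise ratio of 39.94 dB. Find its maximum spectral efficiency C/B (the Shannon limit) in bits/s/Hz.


SNR_linear = 10^(39.94/10) = 9862.7949; C/B = log2(1 + SNR_linear) = log2(1 + 9862.7949) = 13.2679

13.2679 bits/s/Hz


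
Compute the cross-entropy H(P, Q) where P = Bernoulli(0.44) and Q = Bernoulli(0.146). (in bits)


H(P,Q) = -p*log2(q) - (1-p)*log2(1-q). -0.44*log2(0.146) = 1.221422; -0.56*log2(0.854) = 0.127508. H(P,Q) = 1.221422 + 0.127508 = 1.3489

1.3489 bits


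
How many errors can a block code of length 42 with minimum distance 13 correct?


Correction capability = floor((d-1)/2) = floor((13-1)/2) = 6

6 errors


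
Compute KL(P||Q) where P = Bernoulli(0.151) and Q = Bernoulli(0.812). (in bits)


KL = p*log2(p/q) + (1-p)*log2((1-p)/(1-q)) = 0.151*log2(0.151/0.812) + 0.849*log2(0.849/0.188) = 1.4801

1.4801 bits


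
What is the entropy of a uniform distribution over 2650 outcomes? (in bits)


H = log2(n) = log2(2650) = 11.3718

11.3718 bits


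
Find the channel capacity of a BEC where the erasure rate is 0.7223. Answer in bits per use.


C = 1 - epsilon = 1 - 0.7223 = 0.2777

0.2777 bits


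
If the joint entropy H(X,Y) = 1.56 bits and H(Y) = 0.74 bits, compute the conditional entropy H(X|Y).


H(X|Y) = H(X,Y) - H(Y) = 1.56 - 0.74 = 0.82

0.82 bits


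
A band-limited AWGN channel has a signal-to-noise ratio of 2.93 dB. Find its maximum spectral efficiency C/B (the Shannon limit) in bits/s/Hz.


SNR_linear = 10^(2.93/10) = 1.9634; C/B = log2(1 + SNR_linear) = log2(1 + 1.9634) = 1.5672

1.5672 bits/s/Hz


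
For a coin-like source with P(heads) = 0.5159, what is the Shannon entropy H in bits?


H = -p*log2(p) - (1-p)*log2(1-p). -0.5159*log2(0.5159) = 0.492600; -0.4841*log2(0.4841) = 0.506670. H = 0.492600 + 0.506670 = 0.9993

0.9993 bits


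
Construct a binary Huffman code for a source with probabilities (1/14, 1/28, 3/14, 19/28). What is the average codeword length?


Huffman construction (repeatedly merge the two least-probable nodes; each merge adds 1 bit to every symbol beneath it): 1/28 + 1/14 = 3/28; 3/28 + 3/14 = 9/28; 9/28 + 19/28 = 1. Resulting codeword lengths (in the order the probabilities were given): (3, 3, 2, 1). L_avg = sum(p_i * l_i) = 1/14*3 + 1/28*3 + 3/14*2 + 19/28*1 = 10/7 = 1.4286

1.4286 bits


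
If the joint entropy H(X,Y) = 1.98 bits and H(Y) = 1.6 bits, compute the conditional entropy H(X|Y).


H(X|Y) = H(X,Y) - H(Y) = 1.98 - 1.6 = 0.38

0.38 bits


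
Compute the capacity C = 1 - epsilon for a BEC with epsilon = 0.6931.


C = 1 - epsilon = 1 - 0.6931 = 0.3069

0.3069 bits


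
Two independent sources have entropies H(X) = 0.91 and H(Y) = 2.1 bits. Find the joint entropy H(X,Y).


For independent variables, H(X,Y) = H(X) + H(Y) = 0.91 + 2.1 = 3.01

3.01 bits


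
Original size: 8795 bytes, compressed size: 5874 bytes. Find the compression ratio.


Ratio = original / compressed = 8795 / 5874 = 1.4973

1.4973


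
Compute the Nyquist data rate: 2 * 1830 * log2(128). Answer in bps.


Rate = 2 * B * log2(M) = 2 * 1830 * 7.0 = 25620.0

25620.0 bps


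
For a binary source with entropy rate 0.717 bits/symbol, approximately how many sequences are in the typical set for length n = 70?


log2|A_typical| = nH = 70 * 0.717 = 50.19, so |A_typical| ~ 2^50.19 = 1.284e+15

1.284e+15


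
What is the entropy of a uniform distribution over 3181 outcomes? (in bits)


H = log2(n) = log2(3181) = 11.6353

11.6353 bits


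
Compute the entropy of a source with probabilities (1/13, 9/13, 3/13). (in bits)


H = -sum(p_i * log2(p_i)). Terms: -(1/13)*log2(1/13) = 0.284649; -(9/13)*log2(9/13) = 0.367279; -(3/13)*log2(3/13) = 0.488187. H = 0.284649 + 0.367279 + 0.488187 = 1.1401

1.1401 bits


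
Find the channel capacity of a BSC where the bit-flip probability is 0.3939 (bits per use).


H(p) = -p*log2(p) - (1-p)*log2(1-p) = -0.3939*log2(0.3939) - 0.6061*log2(0.6061) = 0.529440 + 0.437830 = 0.9673. C = 1 - H(p) = 1 - 0.9673 = 0.0327

0.0327 bits


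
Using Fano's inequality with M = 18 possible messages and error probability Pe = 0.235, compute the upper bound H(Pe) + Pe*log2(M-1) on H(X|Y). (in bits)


H(Pe) = -Pe*log2(Pe) - (1-Pe)*log2(1-Pe) = -0.235*log2(0.235) - 0.765*log2(0.765) = 0.490978 + 0.295648 = 0.7866. Pe*log2(M-1) = 0.235*log2(17) = 0.960554. Bound = H(Pe) + Pe*log2(M-1) = 0.490978 + 0.295648 + 0.960554 = 1.7472

1.7472 bits


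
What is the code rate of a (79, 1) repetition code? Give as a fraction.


Rate = k/n = 1/79

1/79


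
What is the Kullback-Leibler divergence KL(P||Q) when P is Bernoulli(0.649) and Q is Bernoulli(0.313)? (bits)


KL = p*log2(p/q) + (1-p)*log2((1-p)/(1-q)) = 0.649*log2(0.649/0.313) + 0.351*log2(0.351/0.687) = 0.3427

0.3427 bits


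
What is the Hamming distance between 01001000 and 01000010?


Count differing positions: . . . . ^ . ^ . = 2 differences

2


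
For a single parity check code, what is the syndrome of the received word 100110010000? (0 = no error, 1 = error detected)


Syndrome = XOR of all bits = 1 XOR 0 XOR 0 XOR 1 XOR 1 XOR 0 XOR 0 XOR 1 XOR 0 XOR 0 XOR 0 XOR 0 = 0

0


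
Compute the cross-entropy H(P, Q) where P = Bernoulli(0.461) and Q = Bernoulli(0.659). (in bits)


H(P,Q) = -p*log2(q) - (1-p)*log2(1-q). -0.461*log2(0.659) = 0.277360; -0.539*log2(0.341) = 0.836612. H(P,Q) = 0.277360 + 0.836612 = 1.114

1.114 bits


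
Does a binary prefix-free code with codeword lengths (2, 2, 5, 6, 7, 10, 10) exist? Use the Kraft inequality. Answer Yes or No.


Kraft sum = sum(2^(-l_i)) = 0.5566, need <= 1. Result: satisfied (a binary prefix-free code with these lengths exists)

Yes


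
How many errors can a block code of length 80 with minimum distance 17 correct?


Correction capability = floor((d-1)/2) = floor((17-1)/2) = 8

8 errors


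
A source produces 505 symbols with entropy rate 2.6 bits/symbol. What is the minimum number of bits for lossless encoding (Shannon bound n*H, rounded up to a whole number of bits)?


Minimum bits >= n * H = 505 * 2.6 = 1313.0, rounded up to a whole number of bits = 1313

1313 bits


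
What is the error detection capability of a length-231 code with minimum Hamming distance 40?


Detection capability = d_min - 1 = 40 - 1 = 39

39 errors


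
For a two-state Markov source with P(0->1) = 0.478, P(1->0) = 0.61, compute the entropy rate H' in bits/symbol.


Stationary distribution: pi_0 = p10/(p01+p10) = 0.5607, pi_1 = 0.4393. Entropy rate H' = pi_0*H(p01) + pi_1*H(p10) = 0.5607*0.9986 + 0.4393*0.9648 = 0.9838

0.9838 bits/symbol


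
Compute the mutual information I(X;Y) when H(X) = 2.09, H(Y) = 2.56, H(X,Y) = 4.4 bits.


I(X;Y) = H(X) + H(Y) - H(X,Y) = 2.09 + 2.56 - 4.4 = 0.25

0.25 bits


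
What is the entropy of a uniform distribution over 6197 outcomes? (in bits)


H = log2(n) = log2(6197) = 12.5974

12.5974 bits
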